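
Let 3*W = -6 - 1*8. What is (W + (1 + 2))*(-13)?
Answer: 65/3 ≈ 21.667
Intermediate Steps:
W = -14/3 (W = (-6 - 1*8)/3 = (-6 - 8)/3 = (⅓)*(-14) = -14/3 ≈ -4.6667)
(W + (1 + 2))*(-13) = (-14/3 + (1 + 2))*(-13) = (-14/3 + 3)*(-13) = -5/3*(-13) = 65/3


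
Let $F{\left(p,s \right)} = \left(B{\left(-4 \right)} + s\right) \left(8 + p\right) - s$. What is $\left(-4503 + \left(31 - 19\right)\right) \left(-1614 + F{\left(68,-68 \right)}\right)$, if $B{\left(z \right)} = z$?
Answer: $31517838$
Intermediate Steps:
$F{\left(p,s \right)} = - s + \left(-4 + s\right) \left(8 + p\right)$ ($F{\left(p,s \right)} = \left(-4 + s\right) \left(8 + p\right) - s = - s + \left(-4 + s\right) \left(8 + p\right)$)
$\left(-4503 + \left(31 - 19\right)\right) \left(-1614 + F{\left(68,-68 \right)}\right) = \left(-4503 + \left(31 - 19\right)\right) \left(-1614 + \left(-32 - 272 + 7 \left(-68\right) + 68 \left(-68\right)\right)\right) = \left(-4503 + \left(31 - 19\right)\right) \left(-1614 - 5404\right) = \left(-4503 + 12\right) \left(-1614 - 5404\right) = \left(-4491\right) \left(-7018\right) = 31517838$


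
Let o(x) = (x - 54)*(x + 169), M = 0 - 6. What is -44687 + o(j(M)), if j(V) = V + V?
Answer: -55049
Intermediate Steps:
M = -6
j(V) = 2*V
o(x) = (-54 + x)*(169 + x)
-44687 + o(j(M)) = -44687 + (-9126 + (2*(-6))**2 + 115*(2*(-6))) = -44687 + (-9126 + (-12)**2 + 115*(-12)) = -44687 + (-9126 + 144 - 1380) = -44687 - 10362 = -55049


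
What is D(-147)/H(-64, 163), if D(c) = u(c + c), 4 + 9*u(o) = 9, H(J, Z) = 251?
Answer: 5/2259 ≈ 0.0022134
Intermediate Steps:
u(o) = 5/9 (u(o) = -4/9 + (1/9)*9 = -4/9 + 1 = 5/9)
D(c) = 5/9
D(-147)/H(-64, 163) = (5/9)/251 = (5/9)*(1/251) = 5/2259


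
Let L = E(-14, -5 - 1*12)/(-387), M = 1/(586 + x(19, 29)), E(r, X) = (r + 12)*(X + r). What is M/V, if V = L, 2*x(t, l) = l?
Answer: -387/37231 ≈ -0.010395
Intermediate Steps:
x(t, l) = l/2
E(r, X) = (12 + r)*(X + r)
M = 2/1201 (M = 1/(586 + (½)*29) = 1/(586 + 29/2) = 1/(1201/2) = 2/1201 ≈ 0.0016653)
L = -62/387 (L = ((-14)² + 12*(-5 - 1*12) + 12*(-14) + (-5 - 1*12)*(-14))/(-387) = (196 + 12*(-5 - 12) - 168 + (-5 - 12)*(-14))*(-1/387) = (196 + 12*(-17) - 168 - 17*(-14))*(-1/387) = (196 - 204 - 168 + 238)*(-1/387) = 62*(-1/387) = -62/387 ≈ -0.16021)
V = -62/387 ≈ -0.16021
M/V = 2/(1201*(-62/387)) = (2/1201)*(-387/62) = -387/37231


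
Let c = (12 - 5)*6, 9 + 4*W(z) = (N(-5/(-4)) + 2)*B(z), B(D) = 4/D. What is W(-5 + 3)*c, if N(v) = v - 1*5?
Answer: -231/4 ≈ -57.750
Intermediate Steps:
N(v) = -5 + v (N(v) = v - 5 = -5 + v)
W(z) = -9/4 - 7/(4*z) (W(z) = -9/4 + (((-5 - 5/(-4)) + 2)*(4/z))/4 = -9/4 + (((-5 - 5*(-¼)) + 2)*(4/z))/4 = -9/4 + (((-5 + 5/4) + 2)*(4/z))/4 = -9/4 + ((-15/4 + 2)*(4/z))/4 = -9/4 + (-7/z)/4 = -9/4 - 7/(4*z))
c = 42 (c = 7*6 = 42)
W(-5 + 3)*c = ((-7 - 9*(-5 + 3))/(4*(-5 + 3)))*42 = ((¼)*(-7 - 9*(-2))/(-2))*42 = ((¼)*(-½)*(-7 + 18))*42 = ((¼)*(-½)*11)*42 = -11/8*42 = -231/4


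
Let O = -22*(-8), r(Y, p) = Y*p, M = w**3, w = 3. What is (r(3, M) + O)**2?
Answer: 66049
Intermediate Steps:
M = 27 (M = 3**3 = 27)
O = 176
(r(3, M) + O)**2 = (3*27 + 176)**2 = (81 + 176)**2 = 257**2 = 66049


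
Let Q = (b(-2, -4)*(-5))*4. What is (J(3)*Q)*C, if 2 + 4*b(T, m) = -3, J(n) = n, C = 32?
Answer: 2400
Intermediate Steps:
b(T, m) = -5/4 (b(T, m) = -½ + (¼)*(-3) = -½ - ¾ = -5/4)
Q = 25 (Q = -5/4*(-5)*4 = (25/4)*4 = 25)
(J(3)*Q)*C = (3*25)*32 = 75*32 = 2400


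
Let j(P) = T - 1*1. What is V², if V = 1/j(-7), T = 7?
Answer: 1/36 ≈ 0.027778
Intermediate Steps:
j(P) = 6 (j(P) = 7 - 1*1 = 7 - 1 = 6)
V = ⅙ (V = 1/6 = ⅙ ≈ 0.16667)
V² = (⅙)² = 1/36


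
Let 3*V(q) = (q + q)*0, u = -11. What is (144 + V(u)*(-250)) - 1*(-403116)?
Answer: 403260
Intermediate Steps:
V(q) = 0 (V(q) = ((q + q)*0)/3 = ((2*q)*0)/3 = (1/3)*0 = 0)
(144 + V(u)*(-250)) - 1*(-403116) = (144 + 0*(-250)) - 1*(-403116) = (144 + 0) + 403116 = 144 + 403116 = 403260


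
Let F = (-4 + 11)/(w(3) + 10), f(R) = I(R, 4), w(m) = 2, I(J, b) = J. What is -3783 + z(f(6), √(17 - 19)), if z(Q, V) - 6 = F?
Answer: -45317/12 ≈ -3776.4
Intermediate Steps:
f(R) = R
F = 7/12 (F = (-4 + 11)/(2 + 10) = 7/12 ≈ 0.58333)
z(Q, V) = 79/12 (z(Q, V) = 6 + 7/12 = 79/12)
-3783 + z(f(6), √(17 - 19)) = -3783 + 79/12 = -45317/12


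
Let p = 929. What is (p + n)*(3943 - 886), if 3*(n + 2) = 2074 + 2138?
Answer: 7125867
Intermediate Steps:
n = 1402 (n = -2 + (2074 + 2138)/3 = -2 + (⅓)*4212 = -2 + 1404 = 1402)
(p + n)*(3943 - 886) = (929 + 1402)*(3943 - 886) = 2331*3057 = 7125867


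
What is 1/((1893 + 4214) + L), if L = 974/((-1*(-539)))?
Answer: 539/3292647 ≈ 0.00016370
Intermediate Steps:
L = 974/539 ≈ 1.8071
1/((1893 + 4214) + L) = 1/((1893 + 4214) + 974/539) = 1/(6107 + 974/539) = 1/(3292647/539) = 539/3292647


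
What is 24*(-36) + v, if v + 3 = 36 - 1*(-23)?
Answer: -808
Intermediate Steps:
v = 56 (v = -3 + (36 - 1*(-23)) = -3 + (36 + 23) = -3 + 59 = 56)
24*(-36) + v = 24*(-36) + 56 = -864 + 56 = -808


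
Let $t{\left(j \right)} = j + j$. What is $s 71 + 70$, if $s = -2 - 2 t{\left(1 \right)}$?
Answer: $-356$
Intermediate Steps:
$t{\left(j \right)} = 2 j$
$s = -6$ ($s = -2 - 2 \cdot 2 \cdot 1 = -2 - 4 = -6$)
$s 71 + 70 = \left(-6\right) 71 + 70 = -426 + 70 = -356$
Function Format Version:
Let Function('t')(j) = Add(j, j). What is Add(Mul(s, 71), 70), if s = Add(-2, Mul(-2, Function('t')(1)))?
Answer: -356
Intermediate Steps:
Function('t')(j) = Mul(2, j)
s = -6 (s = Add(-2, Mul(-2, Mul(2, 1))) = Add(-2, Mul(-2, 2)) = Add(-2, -4) = -6)
Add(Mul(s, 71), 70) = Add(Mul(-6, 71), 70) = Add(-426, 70) = -356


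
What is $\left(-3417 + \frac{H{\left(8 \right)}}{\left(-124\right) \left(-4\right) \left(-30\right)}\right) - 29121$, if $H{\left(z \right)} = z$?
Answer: $- \frac{60520681}{1860} \approx -32538.0$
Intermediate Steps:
$\left(-3417 + \frac{H{\left(8 \right)}}{\left(-124\right) \left(-4\right) \left(-30\right)}\right) - 29121 = \left(-3417 + \frac{8}{\left(-124\right) \left(-4\right) \left(-30\right)}\right) - 29121 = \left(-3417 + \frac{8}{496 \left(-30\right)}\right) - 29121 = \left(-3417 + \frac{8}{-14880}\right) - 29121 = \left(-3417 + 8 \left(- \frac{1}{14880}\right)\right) - 29121 = \left(-3417 - \frac{1}{1860}\right) - 29121 = - \frac{6355621}{1860} - 29121 = - \frac{60520681}{1860}$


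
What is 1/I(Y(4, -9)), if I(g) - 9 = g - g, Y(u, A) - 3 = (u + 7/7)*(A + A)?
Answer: ⅑ ≈ 0.11111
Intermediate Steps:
Y(u, A) = 3 + 2*A*(1 + u) (Y(u, A) = 3 + (u + 7/7)*(A + A) = 3 + (u + 7*(⅐))*(2*A) = 3 + (u + 1)*(2*A) = 3 + (1 + u)*(2*A) = 3 + 2*A*(1 + u))
I(g) = 9 (I(g) = 9 + (g - g) = 9 + 0 = 9)
1/I(Y(4, -9)) = 1/9 = ⅑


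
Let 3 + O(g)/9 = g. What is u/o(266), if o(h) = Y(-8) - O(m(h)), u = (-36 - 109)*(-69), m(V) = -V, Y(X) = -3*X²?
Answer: 3335/743 ≈ 4.4886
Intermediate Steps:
O(g) = -27 + 9*g
u = 10005 (u = -145*(-69) = 10005)
o(h) = -165 + 9*h (o(h) = -3*(-8)² - (-27 + 9*(-h)) = -3*64 - (-27 - 9*h) = -192 + (27 + 9*h) = -165 + 9*h)
u/o(266) = 10005/(-165 + 9*266) = 10005/(-165 + 2394) = 10005/2229 = 10005*(1/2229) = 3335/743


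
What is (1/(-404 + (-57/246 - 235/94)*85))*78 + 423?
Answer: 299791191/708730 ≈ 423.00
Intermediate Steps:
(1/(-404 + (-57/246 - 235/94)*85))*78 + 423 = ((1/85)/(-404 + (-57*1/246 - 235*1/94)))*78 + 423 = ((1/85)/(-404 + (-19/82 - 5/2)))*78 + 423 = ((1/85)/(-404 - 112/41))*78 + 423 = ((1/85)/(-16676/41))*78 + 423 = -41/16676*1/85*78 + 423 = -41/1417460*78 + 423 = -1599/708730 + 423 = 299791191/708730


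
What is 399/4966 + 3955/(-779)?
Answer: -19329709/3868514 ≈ -4.9967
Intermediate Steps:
399/4966 + 3955/(-779) = 399*(1/4966) + 3955*(-1/779) = 399/4966 - 3955/779 = -19329709/3868514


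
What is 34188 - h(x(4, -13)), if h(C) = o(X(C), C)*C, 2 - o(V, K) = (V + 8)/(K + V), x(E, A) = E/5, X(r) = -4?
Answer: 170927/5 ≈ 34185.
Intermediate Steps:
x(E, A) = E/5 (x(E, A) = E*(1/5) = E/5)
o(V, K) = 2 - (8 + V)/(K + V) (o(V, K) = 2 - (V + 8)/(K + V) = 2 - (8 + V)/(K + V))
h(C) = C*(-12 + 2*C)/(-4 + C) (h(C) = ((-8 - 4 + 2*C)/(C - 4))*C = ((-12 + 2*C)/(-4 + C))*C = C*(-12 + 2*C)/(-4 + C))
34188 - h(x(4, -13)) = 34188 - 2*(1/5)*4*(-6 + (1/5)*4)/(-4 + (1/5)*4) = 34188 - 2*4*(-6 + 4/5)/(5*(-4 + 4/5)) = 34188 - 2*4*(-26)/(5*(-16/5)*5) = 34188 - 2*4*(-5)*(-26)/(5*16*5) = 34188 - 1*13/5 = 34188 - 13/5 = 170927/5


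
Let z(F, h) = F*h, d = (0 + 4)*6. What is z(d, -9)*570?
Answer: -123120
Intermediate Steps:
d = 24 (d = 4*6 = 24)
z(d, -9)*570 = (24*(-9))*570 = -216*570 = -123120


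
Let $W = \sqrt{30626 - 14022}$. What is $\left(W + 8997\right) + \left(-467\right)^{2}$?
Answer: $227086 + 2 \sqrt{4151} \approx 2.2721 \cdot 10^{5}$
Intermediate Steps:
$W = 2 \sqrt{4151}$ ($W = \sqrt{16604} = 2 \sqrt{4151} \approx 128.86$)
$\left(W + 8997\right) + \left(-467\right)^{2} = \left(2 \sqrt{4151} + 8997\right) + \left(-467\right)^{2} = \left(8997 + 2 \sqrt{4151}\right) + 218089 = 227086 + 2 \sqrt{4151}$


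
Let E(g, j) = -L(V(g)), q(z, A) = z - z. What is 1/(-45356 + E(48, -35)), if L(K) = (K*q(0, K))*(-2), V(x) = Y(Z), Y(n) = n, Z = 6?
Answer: -1/45356 ≈ -2.2048e-5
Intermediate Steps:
q(z, A) = 0
V(x) = 6
L(K) = 0 (L(K) = (K*0)*(-2) = 0*(-2) = 0)
E(g, j) = 0 (E(g, j) = -1*0 = 0)
1/(-45356 + E(48, -35)) = 1/(-45356 + 0) = 1/(-45356) = -1/45356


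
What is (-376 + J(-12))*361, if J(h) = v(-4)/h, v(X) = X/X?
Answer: -1629193/12 ≈ -1.3577e+5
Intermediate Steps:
v(X) = 1
J(h) = 1/h
(-376 + J(-12))*361 = (-376 + 1/(-12))*361 = (-376 - 1/12)*361 = -4513/12*361 = -1629193/12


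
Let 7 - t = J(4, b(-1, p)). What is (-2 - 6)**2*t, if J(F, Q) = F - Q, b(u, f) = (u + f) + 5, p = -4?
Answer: 192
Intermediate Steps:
b(u, f) = 5 + f + u (b(u, f) = (f + u) + 5 = 5 + f + u)
t = 3 (t = 7 - (4 - (5 - 4 - 1)) = 7 - (4 - 1*0) = 7 - (4 + 0) = 7 - 1*4 = 7 - 4 = 3)
(-2 - 6)**2*t = (-2 - 6)**2*3 = (-8)**2*3 = 64*3 = 192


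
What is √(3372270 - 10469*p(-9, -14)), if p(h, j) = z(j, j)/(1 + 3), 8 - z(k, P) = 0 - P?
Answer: 3*√1505766/2 ≈ 1840.6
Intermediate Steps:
z(k, P) = 8 + P (z(k, P) = 8 - (0 - P) = 8 - (-1)*P = 8 + P)
p(h, j) = 2 + j/4 (p(h, j) = (8 + j)/(1 + 3) = (8 + j)/4 = (8 + j)*(¼) = 2 + j/4)
√(3372270 - 10469*p(-9, -14)) = √(3372270 - 10469*(2 + (¼)*(-14))) = √(3372270 - 10469*(2 - 7/2)) = √(3372270 - 10469*(-3/2)) = √(3372270 + 31407/2) = √(6775947/2) = 3*√1505766/2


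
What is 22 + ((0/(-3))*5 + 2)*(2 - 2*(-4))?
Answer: 42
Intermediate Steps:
22 + ((0/(-3))*5 + 2)*(2 - 2*(-4)) = 22 + ((0*(-⅓))*5 + 2)*(2 + 8) = 22 + (0*5 + 2)*10 = 22 + (0 + 2)*10 = 22 + 2*10 = 22 + 20 = 42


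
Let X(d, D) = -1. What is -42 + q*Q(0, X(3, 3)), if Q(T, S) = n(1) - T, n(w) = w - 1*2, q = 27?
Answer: -69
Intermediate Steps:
n(w) = -2 + w (n(w) = w - 2 = -2 + w)
Q(T, S) = -1 - T (Q(T, S) = (-2 + 1) - T = -1 - T)
-42 + q*Q(0, X(3, 3)) = -42 + 27*(-1 - 1*0) = -42 + 27*(-1 + 0) = -42 + 27*(-1) = -42 - 27 = -69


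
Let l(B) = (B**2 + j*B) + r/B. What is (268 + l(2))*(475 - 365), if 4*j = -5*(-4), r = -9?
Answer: 30525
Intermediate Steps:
j = 5 (j = (-5*(-4))/4 = (1/4)*20 = 5)
l(B) = B**2 - 9/B + 5*B (l(B) = (B**2 + 5*B) - 9/B = B**2 - 9/B + 5*B)
(268 + l(2))*(475 - 365) = (268 + (-9 + 2**2*(5 + 2))/2)*(475 - 365) = (268 + (-9 + 4*7)/2)*110 = (268 + (-9 + 28)/2)*110 = (268 + (1/2)*19)*110 = (268 + 19/2)*110 = (555/2)*110 = 30525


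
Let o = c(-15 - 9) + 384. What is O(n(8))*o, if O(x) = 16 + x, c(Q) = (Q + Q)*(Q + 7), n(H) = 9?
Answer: 30000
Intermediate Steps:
c(Q) = 2*Q*(7 + Q) (c(Q) = (2*Q)*(7 + Q) = 2*Q*(7 + Q))
o = 1200 (o = 2*(-15 - 9)*(7 + (-15 - 9)) + 384 = 2*(-24)*(7 - 24) + 384 = 2*(-24)*(-17) + 384 = 816 + 384 = 1200)
O(n(8))*o = (16 + 9)*1200 = 25*1200 = 30000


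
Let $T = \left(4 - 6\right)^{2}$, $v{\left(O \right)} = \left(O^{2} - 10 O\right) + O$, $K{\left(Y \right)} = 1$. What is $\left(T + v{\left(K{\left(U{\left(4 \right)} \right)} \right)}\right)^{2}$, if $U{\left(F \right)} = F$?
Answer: $16$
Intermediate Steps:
$v{\left(O \right)} = O^{2} - 9 O$
$T = 4$ ($T = \left(-2\right)^{2} = 4$)
$\left(T + v{\left(K{\left(U{\left(4 \right)} \right)} \right)}\right)^{2} = \left(4 + 1 \left(-9 + 1\right)\right)^{2} = \left(4 + 1 \left(-8\right)\right)^{2} = \left(4 - 8\right)^{2} = \left(-4\right)^{2} = 16$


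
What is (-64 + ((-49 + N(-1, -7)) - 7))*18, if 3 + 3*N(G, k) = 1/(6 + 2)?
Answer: -8709/4 ≈ -2177.3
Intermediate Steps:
N(G, k) = -23/24 (N(G, k) = -1 + 1/(3*(6 + 2)) = -1 + (1/3)/8 = -1 + (1/3)*(1/8) = -1 + 1/24 = -23/24)
(-64 + ((-49 + N(-1, -7)) - 7))*18 = (-64 + ((-49 - 23/24) - 7))*18 = (-64 + (-1199/24 - 7))*18 = (-64 - 1367/24)*18 = -2903/24*18 = -8709/4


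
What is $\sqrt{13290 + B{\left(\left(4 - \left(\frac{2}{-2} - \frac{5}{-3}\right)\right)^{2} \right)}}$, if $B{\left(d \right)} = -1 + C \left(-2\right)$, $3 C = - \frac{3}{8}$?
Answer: $\frac{\sqrt{53157}}{2} \approx 115.28$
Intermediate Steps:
$C = - \frac{1}{8}$ ($C = \frac{\left(-3\right) \frac{1}{8}}{3} = \frac{1}{3} \left(- \frac{3}{8}\right) = - \frac{1}{8} \approx -0.125$)
$B{\left(d \right)} = - \frac{3}{4}$ ($B{\left(d \right)} = -1 - - \frac{1}{4} = -1 + \frac{1}{4} = - \frac{3}{4}$)
$\sqrt{13290 + B{\left(\left(4 - \left(\frac{2}{-2} - \frac{5}{-3}\right)\right)^{2} \right)}} = \sqrt{13290 - \frac{3}{4}} = \sqrt{\frac{53157}{4}} = \frac{\sqrt{53157}}{2}$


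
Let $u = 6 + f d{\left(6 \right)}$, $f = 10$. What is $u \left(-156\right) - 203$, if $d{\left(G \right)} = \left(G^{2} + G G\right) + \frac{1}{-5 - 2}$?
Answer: $- \frac{792653}{7} \approx -1.1324 \cdot 10^{5}$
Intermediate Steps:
$d{\left(G \right)} = - \frac{1}{7} + 2 G^{2}$ ($d{\left(G \right)} = \left(G^{2} + G^{2}\right) + \frac{1}{-7} = 2 G^{2} - \frac{1}{7} = - \frac{1}{7} + 2 G^{2}$)
$u = \frac{5072}{7}$ ($u = 6 + 10 \left(- \frac{1}{7} + 2 \cdot 6^{2}\right) = 6 + 10 \left(- \frac{1}{7} + 2 \cdot 36\right) = 6 + 10 \left(- \frac{1}{7} + 72\right) = 6 + 10 \cdot \frac{503}{7} = 6 + \frac{5030}{7} = \frac{5072}{7} \approx 724.57$)
$u \left(-156\right) - 203 = \frac{5072}{7} \left(-156\right) - 203 = - \frac{791232}{7} - 203 = - \frac{792653}{7}$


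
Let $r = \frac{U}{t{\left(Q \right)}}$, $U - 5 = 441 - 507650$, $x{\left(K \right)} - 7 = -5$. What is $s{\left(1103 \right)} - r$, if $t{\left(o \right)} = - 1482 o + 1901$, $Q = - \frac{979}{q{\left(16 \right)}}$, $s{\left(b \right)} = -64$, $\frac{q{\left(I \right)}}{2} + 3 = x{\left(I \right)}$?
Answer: $- \frac{23406818}{361769} \approx -64.701$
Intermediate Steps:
$x{\left(K \right)} = 2$ ($x{\left(K \right)} = 7 - 5 = 2$)
$q{\left(I \right)} = -2$ ($q{\left(I \right)} = -6 + 2 \cdot 2 = -6 + 4 = -2$)
$Q = \frac{979}{2}$ ($Q = - \frac{979}{-2} = \left(-979\right) \left(- \frac{1}{2}\right) = \frac{979}{2} \approx 489.5$)
$U = -507204$ ($U = 5 + \left(441 - 507650\right) = 5 - 507209 = -507204$)
$t{\left(o \right)} = 1901 - 1482 o$
$r = \frac{253602}{361769}$ ($r = - \frac{507204}{1901 - 725439} = - \frac{507204}{-723538} = \left(-507204\right) \left(- \frac{1}{723538}\right) = \frac{253602}{361769} \approx 0.701$)
$s{\left(1103 \right)} - r = -64 - \frac{253602}{361769} = - \frac{23406818}{361769}$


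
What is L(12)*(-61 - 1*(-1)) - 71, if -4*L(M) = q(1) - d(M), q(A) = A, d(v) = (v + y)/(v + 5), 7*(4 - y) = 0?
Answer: -1192/17 ≈ -70.118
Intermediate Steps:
y = 4 (y = 4 - 1/7*0 = 4 + 0 = 4)
d(v) = (4 + v)/(5 + v) (d(v) = (v + 4)/(v + 5) = (4 + v)/(5 + v))
L(M) = -1/4 + (4 + M)/(4*(5 + M)) (L(M) = -(1 - (4 + M)/(5 + M))/4 = -1/4 + (4 + M)/(4*(5 + M)))
L(12)*(-61 - 1*(-1)) - 71 = (-1/(20 + 4*12))*(-61 - 1*(-1)) - 71 = (-1/(20 + 48))*(-61 + 1) - 71 = -1/68*(-60) - 71 = 15/17 - 71 = -1192/17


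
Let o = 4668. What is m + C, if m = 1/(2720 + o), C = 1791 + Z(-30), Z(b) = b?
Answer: 13010269/7388 ≈ 1761.0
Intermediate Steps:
C = 1761 (C = 1791 - 30 = 1761)
m = 1/7388 (m = 1/(2720 + 4668) = 1/7388 ≈ 0.00013535)
m + C = 1/7388 + 1761 = 13010269/7388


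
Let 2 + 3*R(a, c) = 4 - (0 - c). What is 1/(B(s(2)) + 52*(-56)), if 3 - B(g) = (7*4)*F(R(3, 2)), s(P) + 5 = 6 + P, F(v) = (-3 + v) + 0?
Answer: -3/8587 ≈ -0.00034937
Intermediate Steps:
R(a, c) = ⅔ + c/3 (R(a, c) = -⅔ + (4 - (0 - c))/3 = -⅔ + (4 - (-1)*c)/3 = -⅔ + (4 + c)/3 = -⅔ + (4/3 + c/3) = ⅔ + c/3)
F(v) = -3 + v
s(P) = 1 + P (s(P) = -5 + (6 + P) = 1 + P)
B(g) = 149/3 (B(g) = 3 - 7*4*(-3 + (⅔ + (⅓)*2)) = 3 - 28*(-3 + (⅔ + ⅔)) = 3 - 28*(-3 + 4/3) = 3 - 28*(-5)/3 = 3 - 1*(-140/3) = 3 + 140/3 = 149/3)
1/(B(s(2)) + 52*(-56)) = 1/(149/3 + 52*(-56)) = 1/(149/3 - 2912) = 1/(-8587/3) = -3/8587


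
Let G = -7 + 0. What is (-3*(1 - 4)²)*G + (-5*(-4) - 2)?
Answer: 207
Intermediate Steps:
G = -7
(-3*(1 - 4)²)*G + (-5*(-4) - 2) = -3*(1 - 4)²*(-7) + (-5*(-4) - 2) = -3*(-3)²*(-7) + (20 - 2) = -3*9*(-7) + 18 = -27*(-7) + 18 = 189 + 18 = 207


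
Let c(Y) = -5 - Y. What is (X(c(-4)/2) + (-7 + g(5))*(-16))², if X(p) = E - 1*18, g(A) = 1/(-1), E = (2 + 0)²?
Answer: 12996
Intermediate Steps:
E = 4 (E = 2² = 4)
g(A) = -1
X(p) = -14 (X(p) = 4 - 1*18 = 4 - 18 = -14)
(X(c(-4)/2) + (-7 + g(5))*(-16))² = (-14 + (-7 - 1)*(-16))² = (-14 - 8*(-16))² = (-14 + 128)² = 114² = 12996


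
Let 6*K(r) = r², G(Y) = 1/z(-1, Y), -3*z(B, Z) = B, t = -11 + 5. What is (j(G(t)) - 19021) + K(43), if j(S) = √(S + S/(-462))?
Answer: -112277/6 + √70994/154 ≈ -18711.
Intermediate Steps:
t = -6
z(B, Z) = -B/3
G(Y) = 3 (G(Y) = 1/(-⅓*(-1)) = 1/(⅓) = 3)
j(S) = √212982*√S/462 (j(S) = √(S + S*(-1/462)) = √(S - S/462) = √(461*S/462) = √212982*√S/462)
K(r) = r²/6
(j(G(t)) - 19021) + K(43) = (√212982*√3/462 - 19021) + (⅙)*43² = (√70994/154 - 19021) + (⅙)*1849 = (-19021 + √70994/154) + 1849/6 = -112277/6 + √70994/154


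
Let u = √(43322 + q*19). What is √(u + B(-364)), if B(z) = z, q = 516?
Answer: √(-364 + √53126) ≈ 11.555*I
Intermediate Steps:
u = √53126 (u = √(43322 + 516*19) = √(43322 + 9804) = √53126 ≈ 230.49)
√(u + B(-364)) = √(√53126 - 364) = √(-364 + √53126)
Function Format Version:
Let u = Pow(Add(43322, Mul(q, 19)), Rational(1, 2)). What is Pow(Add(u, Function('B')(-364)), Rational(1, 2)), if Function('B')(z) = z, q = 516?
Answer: Pow(Add(-364, Pow(53126, Rational(1, 2))), Rational(1, 2)) ≈ Mul(11.555, I)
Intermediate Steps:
u = Pow(53126, Rational(1, 2)) (u = Pow(Add(43322, Mul(516, 19)), Rational(1, 2)) = Pow(Add(43322, 9804), Rational(1, 2)) = Pow(53126, Rational(1, 2)) ≈ 230.49)
Pow(Add(u, Function('B')(-364)), Rational(1, 2)) = Pow(Add(Pow(53126, Rational(1, 2)), -364), Rational(1, 2)) = Pow(Add(-364, Pow(53126, Rational(1, 2))), Rational(1, 2))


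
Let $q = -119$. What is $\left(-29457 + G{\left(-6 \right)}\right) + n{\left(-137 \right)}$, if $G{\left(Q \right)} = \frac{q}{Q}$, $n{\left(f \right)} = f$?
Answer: $- \frac{177445}{6} \approx -29574.0$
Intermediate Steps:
$G{\left(Q \right)} = - \frac{119}{Q}$
$\left(-29457 + G{\left(-6 \right)}\right) + n{\left(-137 \right)} = \left(-29457 - \frac{119}{-6}\right) - 137 = \left(-29457 - - \frac{119}{6}\right) - 137 = \left(-29457 + \frac{119}{6}\right) - 137 = - \frac{176623}{6} - 137 = - \frac{177445}{6}$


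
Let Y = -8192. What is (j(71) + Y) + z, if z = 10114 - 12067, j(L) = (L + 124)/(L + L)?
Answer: -1440395/142 ≈ -10144.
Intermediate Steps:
j(L) = (124 + L)/(2*L) (j(L) = (124 + L)/((2*L)) = (124 + L)*(1/(2*L)) = (124 + L)/(2*L))
z = -1953
(j(71) + Y) + z = ((1/2)*(124 + 71)/71 - 8192) - 1953 = ((1/2)*(1/71)*195 - 8192) - 1953 = (195/142 - 8192) - 1953 = -1163069/142 - 1953 = -1440395/142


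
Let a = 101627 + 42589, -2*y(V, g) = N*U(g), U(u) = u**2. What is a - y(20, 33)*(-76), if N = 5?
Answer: -62694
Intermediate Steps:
y(V, g) = -5*g**2/2
a = 144216
a - y(20, 33)*(-76) = 144216 - (-5/2*33**2)*(-76) = 144216 - (-5/2*1089)*(-76) = 144216 - (-5445)*(-76)/2 = 144216 - 1*206910 = 144216 - 206910 = -62694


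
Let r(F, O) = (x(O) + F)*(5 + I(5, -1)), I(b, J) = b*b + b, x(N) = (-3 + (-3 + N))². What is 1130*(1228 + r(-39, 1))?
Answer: 833940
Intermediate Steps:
x(N) = (-6 + N)²
I(b, J) = b + b² (I(b, J) = b² + b = b + b²)
r(F, O) = 35*F + 35*(-6 + O)² (r(F, O) = ((-6 + O)² + F)*(5 + 5*(1 + 5)) = (F + (-6 + O)²)*(5 + 5*6) = (F + (-6 + O)²)*(5 + 30) = (F + (-6 + O)²)*35 = 35*F + 35*(-6 + O)²)
1130*(1228 + r(-39, 1)) = 1130*(1228 + (35*(-39) + 35*(-6 + 1)²)) = 1130*(1228 + (-1365 + 35*(-5)²)) = 1130*(1228 + (-1365 + 35*25)) = 1130*(1228 + (-1365 + 875)) = 1130*(1228 - 490) = 1130*738 = 833940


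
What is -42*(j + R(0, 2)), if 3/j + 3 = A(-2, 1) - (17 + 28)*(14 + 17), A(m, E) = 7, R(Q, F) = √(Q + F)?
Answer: 126/1391 - 42*√2 ≈ -59.306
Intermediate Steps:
R(Q, F) = √(F + Q)
j = -3/1391 (j = 3/(-3 + (7 - (17 + 28)*(14 + 17))) = 3/(-3 + (7 - 45*31)) = 3/(-3 + (7 - 1*1395)) = 3/(-3 + (7 - 1395)) = 3/(-3 - 1388) = 3/(-1391) = 3*(-1/1391) = -3/1391 ≈ -0.0021567)
-42*(j + R(0, 2)) = -42*(-3/1391 + √(2 + 0)) = -42*(-3/1391 + √2) = 126/1391 - 42*√2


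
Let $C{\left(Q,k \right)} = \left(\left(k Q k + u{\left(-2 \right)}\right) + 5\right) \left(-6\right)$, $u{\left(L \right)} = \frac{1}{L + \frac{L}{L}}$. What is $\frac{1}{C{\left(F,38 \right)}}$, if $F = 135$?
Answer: $- \frac{1}{1169664} \approx -8.5495 \cdot 10^{-7}$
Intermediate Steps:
$u{\left(L \right)} = \frac{1}{1 + L}$ ($u{\left(L \right)} = \frac{1}{L + 1} = \frac{1}{1 + L}$)
$C{\left(Q,k \right)} = -24 - 6 Q k^{2}$ ($C{\left(Q,k \right)} = \left(\left(k Q k + \frac{1}{1 - 2}\right) + 5\right) \left(-6\right) = \left(\left(Q k k + \frac{1}{-1}\right) + 5\right) \left(-6\right) = \left(\left(Q k^{2} - 1\right) + 5\right) \left(-6\right) = \left(\left(-1 + Q k^{2}\right) + 5\right) \left(-6\right) = \left(4 + Q k^{2}\right) \left(-6\right) = -24 - 6 Q k^{2}$)
$\frac{1}{C{\left(F,38 \right)}} = \frac{1}{-24 - 810 \cdot 38^{2}} = \frac{1}{-24 - 810 \cdot 1444} = \frac{1}{-24 - 1169640} = \frac{1}{-1169664} = - \frac{1}{1169664}$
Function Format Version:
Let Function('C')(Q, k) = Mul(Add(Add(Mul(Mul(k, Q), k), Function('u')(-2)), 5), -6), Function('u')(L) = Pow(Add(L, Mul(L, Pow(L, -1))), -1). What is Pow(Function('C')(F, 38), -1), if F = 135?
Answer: Rational(-1, 1169664) ≈ -8.5495e-7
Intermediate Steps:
Function('u')(L) = Pow(Add(1, L), -1) (Function('u')(L) = Pow(Add(L, 1), -1) = Pow(Add(1, L), -1))
Function('C')(Q, k) = Add(-24, Mul(-6, Q, Pow(k, 2))) (Function('C')(Q, k) = Mul(Add(Add(Mul(Mul(k, Q), k), Pow(Add(1, -2), -1)), 5), -6) = Mul(Add(Add(Mul(Mul(Q, k), k), Pow(-1, -1)), 5), -6) = Mul(Add(Add(Mul(Q, Pow(k, 2)), -1), 5), -6) = Mul(Add(Add(-1, Mul(Q, Pow(k, 2))), 5), -6) = Mul(Add(4, Mul(Q, Pow(k, 2))), -6) = Add(-24, Mul(-6, Q, Pow(k, 2))))
Pow(Function('C')(F, 38), -1) = Pow(Add(-24, Mul(-6, 135, Pow(38, 2))), -1) = Pow(Add(-24, Mul(-6, 135, 1444)), -1) = Pow(Add(-24, -1169640), -1) = Pow(-1169664, -1) = Rational(-1, 1169664)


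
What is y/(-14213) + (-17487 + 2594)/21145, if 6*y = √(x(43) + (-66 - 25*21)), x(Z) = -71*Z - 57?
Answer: -14893/21145 - I*√3701/85278 ≈ -0.70433 - 0.00071338*I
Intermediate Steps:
x(Z) = -57 - 71*Z
y = I*√3701/6 (y = √((-57 - 71*43) + (-66 - 25*21))/6 = √((-57 - 3053) + (-66 - 525))/6 = √(-3110 - 591)/6 = √(-3701)/6 = (I*√3701)/6 = I*√3701/6 ≈ 10.139*I)
y/(-14213) + (-17487 + 2594)/21145 = (I*√3701/6)/(-14213) + (-17487 + 2594)/21145 = (I*√3701/6)*(-1/14213) - 14893*1/21145 = -I*√3701/85278 - 14893/21145 = -14893/21145 - I*√3701/85278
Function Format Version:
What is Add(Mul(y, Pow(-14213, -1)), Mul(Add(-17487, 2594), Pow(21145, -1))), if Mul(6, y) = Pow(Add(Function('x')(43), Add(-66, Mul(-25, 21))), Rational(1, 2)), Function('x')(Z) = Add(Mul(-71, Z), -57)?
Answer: Add(Rational(-14893, 21145), Mul(Rational(-1, 85278), I, Pow(3701, Rational(1, 2)))) ≈ Add(-0.70433, Mul(-0.00071338, I))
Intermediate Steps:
Function('x')(Z) = Add(-57, Mul(-71, Z))
y = Mul(Rational(1, 6), I, Pow(3701, Rational(1, 2))) (y = Mul(Rational(1, 6), Pow(Add(Add(-57, Mul(-71, 43)), Add(-66, Mul(-25, 21))), Rational(1, 2))) = Mul(Rational(1, 6), Pow(Add(Add(-57, -3053), Add(-66, -525)), Rational(1, 2))) = Mul(Rational(1, 6), Pow(Add(-3110, -591), Rational(1, 2))) = Mul(Rational(1, 6), Pow(-3701, Rational(1, 2))) = Mul(Rational(1, 6), Mul(I, Pow(3701, Rational(1, 2)))) = Mul(Rational(1, 6), I, Pow(3701, Rational(1, 2))) ≈ Mul(10.139, I))
Add(Mul(y, Pow(-14213, -1)), Mul(Add(-17487, 2594), Pow(21145, -1))) = Add(Mul(Mul(Rational(1, 6), I, Pow(3701, Rational(1, 2))), Pow(-14213, -1)), Mul(Add(-17487, 2594), Pow(21145, -1))) = Add(Mul(Mul(Rational(1, 6), I, Pow(3701, Rational(1, 2))), Rational(-1, 14213)), Mul(-14893, Rational(1, 21145))) = Add(Mul(Rational(-1, 85278), I, Pow(3701, Rational(1, 2))), Rational(-14893, 21145)) = Add(Rational(-14893, 21145), Mul(Rational(-1, 85278), I, Pow(3701, Rational(1, 2))))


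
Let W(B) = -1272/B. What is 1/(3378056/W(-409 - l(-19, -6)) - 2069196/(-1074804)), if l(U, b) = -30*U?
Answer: 14241153/37026093988748 ≈ 3.8462e-7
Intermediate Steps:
1/(3378056/W(-409 - l(-19, -6)) - 2069196/(-1074804)) = 1/(3378056/((-1272/(-409 - (-30)*(-19)))) - 2069196/(-1074804)) = 1/(3378056/((-1272/(-409 - 1*570))) - 2069196*(-1/1074804)) = 1/(3378056/((-1272/(-409 - 570))) + 172433/89567) = 1/(3378056/((-1272/(-979))) + 172433/89567) = 1/(3378056/((-1272*(-1/979))) + 172433/89567) = 1/(3378056/(1272/979) + 172433/89567) = 1/(3378056*(979/1272) + 172433/89567) = 1/(413389603/159 + 172433/89567) = 1/(37026093988748/14241153) = 14241153/37026093988748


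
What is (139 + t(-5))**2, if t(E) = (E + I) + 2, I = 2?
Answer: 19044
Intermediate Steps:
t(E) = 4 + E (t(E) = (E + 2) + 2 = (2 + E) + 2 = 4 + E)
(139 + t(-5))**2 = (139 + (4 - 5))**2 = (139 - 1)**2 = 138**2 = 19044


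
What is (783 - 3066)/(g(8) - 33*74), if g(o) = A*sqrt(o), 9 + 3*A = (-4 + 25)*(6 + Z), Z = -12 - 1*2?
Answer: 2787543/2967758 - 134697*sqrt(2)/2967758 ≈ 0.87509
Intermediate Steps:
Z = -14 (Z = -12 - 2 = -14)
A = -59 (A = -3 + ((-4 + 25)*(6 - 14))/3 = -3 + (21*(-8))/3 = -3 + (1/3)*(-168) = -3 - 56 = -59)
g(o) = -59*sqrt(o)
(783 - 3066)/(g(8) - 33*74) = (783 - 3066)/(-118*sqrt(2) - 33*74) = -2283/(-118*sqrt(2) - 2442) = -2283/(-2442 - 118*sqrt(2))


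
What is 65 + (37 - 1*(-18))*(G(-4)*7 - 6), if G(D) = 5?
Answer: 1660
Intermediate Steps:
65 + (37 - 1*(-18))*(G(-4)*7 - 6) = 65 + (37 - 1*(-18))*(5*7 - 6) = 65 + (37 + 18)*(35 - 6) = 65 + 55*29 = 65 + 1595 = 1660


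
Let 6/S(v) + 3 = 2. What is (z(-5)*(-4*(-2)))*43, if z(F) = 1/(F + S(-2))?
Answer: -344/11 ≈ -31.273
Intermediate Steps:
S(v) = -6 (S(v) = 6/(-3 + 2) = 6/(-1) = 6*(-1) = -6)
z(F) = 1/(-6 + F) (z(F) = 1/(F - 6) = 1/(-6 + F))
(z(-5)*(-4*(-2)))*43 = ((-4*(-2))/(-6 - 5))*43 = (8/(-11))*43 = -1/11*8*43 = -8/11*43 = -344/11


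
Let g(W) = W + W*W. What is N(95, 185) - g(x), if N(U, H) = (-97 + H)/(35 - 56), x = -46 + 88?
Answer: -38014/21 ≈ -1810.2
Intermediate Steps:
x = 42
N(U, H) = 97/21 - H/21 (N(U, H) = (-97 + H)/(-21) = (-97 + H)*(-1/21) = 97/21 - H/21)
g(W) = W + W**2
N(95, 185) - g(x) = (97/21 - 1/21*185) - 42*(1 + 42) = (97/21 - 185/21) - 42*43 = -88/21 - 1*1806 = -88/21 - 1806 = -38014/21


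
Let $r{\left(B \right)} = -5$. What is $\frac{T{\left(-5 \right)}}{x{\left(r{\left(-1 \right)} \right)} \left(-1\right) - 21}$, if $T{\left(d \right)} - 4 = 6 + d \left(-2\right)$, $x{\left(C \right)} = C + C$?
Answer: $- \frac{20}{11} \approx -1.8182$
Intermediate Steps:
$x{\left(C \right)} = 2 C$
$T{\left(d \right)} = 10 - 2 d$ ($T{\left(d \right)} = 4 + \left(6 + d \left(-2\right)\right) = 4 - \left(-6 + 2 d\right) = 10 - 2 d$)
$\frac{T{\left(-5 \right)}}{x{\left(r{\left(-1 \right)} \right)} \left(-1\right) - 21} = \frac{10 - -10}{2 \left(-5\right) \left(-1\right) - 21} = \frac{10 + 10}{\left(-10\right) \left(-1\right) - 21} = \frac{20}{10 - 21} = \frac{20}{-11} = 20 \left(- \frac{1}{11}\right) = - \frac{20}{11}$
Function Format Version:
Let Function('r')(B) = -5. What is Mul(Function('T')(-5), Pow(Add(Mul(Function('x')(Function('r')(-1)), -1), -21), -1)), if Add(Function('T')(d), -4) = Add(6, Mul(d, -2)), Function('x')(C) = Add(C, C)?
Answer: Rational(-20, 11) ≈ -1.8182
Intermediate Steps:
Function('x')(C) = Mul(2, C)
Function('T')(d) = Add(10, Mul(-2, d)) (Function('T')(d) = Add(4, Add(6, Mul(d, -2))) = Add(4, Add(6, Mul(-2, d))) = Add(10, Mul(-2, d)))
Mul(Function('T')(-5), Pow(Add(Mul(Function('x')(Function('r')(-1)), -1), -21), -1)) = Mul(Add(10, Mul(-2, -5)), Pow(Add(Mul(Mul(2, -5), -1), -21), -1)) = Mul(Add(10, 10), Pow(Add(Mul(-10, -1), -21), -1)) = Mul(20, Pow(Add(10, -21), -1)) = Mul(20, Pow(-11, -1)) = Mul(20, Rational(-1, 11)) = Rational(-20, 11)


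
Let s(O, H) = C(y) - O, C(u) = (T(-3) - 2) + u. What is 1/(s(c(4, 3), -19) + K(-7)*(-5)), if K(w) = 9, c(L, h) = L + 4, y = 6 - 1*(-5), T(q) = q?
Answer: -1/47 ≈ -0.021277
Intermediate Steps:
y = 11 (y = 6 + 5 = 11)
c(L, h) = 4 + L
C(u) = -5 + u (C(u) = (-3 - 2) + u = -5 + u)
s(O, H) = 6 - O (s(O, H) = (-5 + 11) - O = 6 - O)
1/(s(c(4, 3), -19) + K(-7)*(-5)) = 1/((6 - (4 + 4)) + 9*(-5)) = 1/((6 - 1*8) - 45) = 1/((6 - 8) - 45) = 1/(-2 - 45) = 1/(-47) = -1/47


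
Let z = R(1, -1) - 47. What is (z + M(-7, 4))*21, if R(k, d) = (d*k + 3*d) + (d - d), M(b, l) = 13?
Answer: -798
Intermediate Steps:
R(k, d) = 3*d + d*k (R(k, d) = (3*d + d*k) + 0 = 3*d + d*k)
z = -51 (z = -(3 + 1) - 47 = -1*4 - 47 = -4 - 47 = -51)
(z + M(-7, 4))*21 = (-51 + 13)*21 = -38*21 = -798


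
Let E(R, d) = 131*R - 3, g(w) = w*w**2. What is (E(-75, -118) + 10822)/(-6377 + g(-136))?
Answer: -994/2521833 ≈ -0.00039416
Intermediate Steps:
g(w) = w**3
E(R, d) = -3 + 131*R
(E(-75, -118) + 10822)/(-6377 + g(-136)) = ((-3 + 131*(-75)) + 10822)/(-6377 + (-136)**3) = ((-3 - 9825) + 10822)/(-6377 - 2515456) = (-9828 + 10822)/(-2521833) = 994*(-1/2521833) = -994/2521833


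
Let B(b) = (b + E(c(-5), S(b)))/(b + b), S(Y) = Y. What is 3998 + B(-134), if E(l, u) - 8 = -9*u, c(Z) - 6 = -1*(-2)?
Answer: 267596/67 ≈ 3994.0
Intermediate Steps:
c(Z) = 8 (c(Z) = 6 - 1*(-2) = 6 + 2 = 8)
E(l, u) = 8 - 9*u
B(b) = (8 - 8*b)/(2*b) (B(b) = (b + (8 - 9*b))/(b + b) = (8 - 8*b)/((2*b)) = (8 - 8*b)*(1/(2*b)) = (8 - 8*b)/(2*b))
3998 + B(-134) = 3998 + (-4 + 4/(-134)) = 3998 + (-4 + 4*(-1/134)) = 3998 + (-4 - 2/67) = 3998 - 270/67 = 267596/67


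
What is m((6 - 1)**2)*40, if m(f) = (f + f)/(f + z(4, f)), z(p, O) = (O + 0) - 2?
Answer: 125/3 ≈ 41.667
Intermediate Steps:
z(p, O) = -2 + O (z(p, O) = O - 2 = -2 + O)
m(f) = 2*f/(-2 + 2*f) (m(f) = (f + f)/(f + (-2 + f)) = (2*f)/(-2 + 2*f) = 2*f/(-2 + 2*f))
m((6 - 1)**2)*40 = ((6 - 1)**2/(-1 + (6 - 1)**2))*40 = (5**2/(-1 + 5**2))*40 = (25/(-1 + 25))*40 = (25/24)*40 = 125/3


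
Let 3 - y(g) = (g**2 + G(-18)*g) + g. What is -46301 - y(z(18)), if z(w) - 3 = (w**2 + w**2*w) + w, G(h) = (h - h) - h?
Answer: 38226388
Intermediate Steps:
G(h) = -h (G(h) = 0 - h = -h)
z(w) = 3 + w + w**2 + w**3 (z(w) = 3 + ((w**2 + w**2*w) + w) = 3 + ((w**2 + w**3) + w) = 3 + (w + w**2 + w**3) = 3 + w + w**2 + w**3)
y(g) = 3 - g**2 - 19*g (y(g) = 3 - ((g**2 + (-1*(-18))*g) + g) = 3 - ((g**2 + 18*g) + g) = 3 - (g**2 + 19*g) = 3 + (-g**2 - 19*g) = 3 - g**2 - 19*g)
-46301 - y(z(18)) = -46301 - (3 - (3 + 18 + 18**2 + 18**3)**2 - 19*(3 + 18 + 18**2 + 18**3)) = -46301 - (3 - (3 + 18 + 324 + 5832)**2 - 19*(3 + 18 + 324 + 5832)) = -46301 - (3 - 1*6177**2 - 19*6177) = -46301 - (3 - 1*38155329 - 117363) = -46301 - (3 - 38155329 - 117363) = -46301 - 1*(-38272689) = -46301 + 38272689 = 38226388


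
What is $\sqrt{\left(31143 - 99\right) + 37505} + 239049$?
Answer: $239049 + \sqrt{68549} \approx 2.3931 \cdot 10^{5}$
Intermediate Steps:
$\sqrt{\left(31143 - 99\right) + 37505} + 239049 = \sqrt{31044 + 37505} + 239049 = \sqrt{68549} + 239049 = 239049 + \sqrt{68549}$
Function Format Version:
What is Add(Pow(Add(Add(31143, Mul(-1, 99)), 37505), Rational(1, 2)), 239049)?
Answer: Add(239049, Pow(68549, Rational(1, 2))) ≈ 2.3931e+5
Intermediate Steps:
Add(Pow(Add(Add(31143, Mul(-1, 99)), 37505), Rational(1, 2)), 239049) = Add(Pow(Add(Add(31143, -99), 37505), Rational(1, 2)), 239049) = Add(Pow(Add(31044, 37505), Rational(1, 2)), 239049) = Add(Pow(68549, Rational(1, 2)), 239049) = Add(239049, Pow(68549, Rational(1, 2)))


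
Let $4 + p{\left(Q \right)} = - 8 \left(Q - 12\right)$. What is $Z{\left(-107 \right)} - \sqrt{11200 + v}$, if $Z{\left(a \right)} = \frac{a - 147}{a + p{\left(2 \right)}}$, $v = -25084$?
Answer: $\frac{254}{31} - 2 i \sqrt{3471} \approx 8.1935 - 117.83 i$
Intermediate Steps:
$p{\left(Q \right)} = 92 - 8 Q$ ($p{\left(Q \right)} = -4 - 8 \left(Q - 12\right) = -4 - 8 \left(-12 + Q\right) = -4 - \left(-96 + 8 Q\right) = 92 - 8 Q$)
$Z{\left(a \right)} = \frac{-147 + a}{76 + a}$ ($Z{\left(a \right)} = \frac{a - 147}{a + \left(92 - 16\right)} = \frac{-147 + a}{a + \left(92 - 16\right)} = \frac{-147 + a}{a + 76} = \frac{-147 + a}{76 + a}$)
$Z{\left(-107 \right)} - \sqrt{11200 + v} = \frac{-147 - 107}{76 - 107} - \sqrt{11200 - 25084} = \frac{1}{-31} \left(-254\right) - \sqrt{-13884} = \left(- \frac{1}{31}\right) \left(-254\right) - 2 i \sqrt{3471} = \frac{254}{31} - 2 i \sqrt{3471}$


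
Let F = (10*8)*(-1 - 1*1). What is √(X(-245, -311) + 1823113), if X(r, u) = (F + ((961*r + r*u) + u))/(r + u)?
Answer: √140919666311/278 ≈ 1350.3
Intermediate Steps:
F = -160 (F = 80*(-1 - 1) = 80*(-2) = -160)
X(r, u) = (-160 + u + 961*r + r*u)/(r + u) (X(r, u) = (-160 + ((961*r + r*u) + u))/(r + u) = (-160 + (u + 961*r + r*u))/(r + u) = (-160 + u + 961*r + r*u)/(r + u))
√(X(-245, -311) + 1823113) = √((-160 - 311 + 961*(-245) - 245*(-311))/(-245 - 311) + 1823113) = √((-160 - 311 - 235445 + 76195)/(-556) + 1823113) = √(-1/556*(-159721) + 1823113) = √(159721/556 + 1823113) = √(1013810549/556) = √140919666311/278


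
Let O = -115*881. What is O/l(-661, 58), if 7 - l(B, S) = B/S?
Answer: -5876270/1067 ≈ -5507.3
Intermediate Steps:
l(B, S) = 7 - B/S
O = -101315
O/l(-661, 58) = -101315/(7 - 1*(-661)/58) = -101315/(7 - 1*(-661)*1/58) = -101315/(7 + 661/58) = -101315/1067/58 = -101315*58/1067 = -5876270/1067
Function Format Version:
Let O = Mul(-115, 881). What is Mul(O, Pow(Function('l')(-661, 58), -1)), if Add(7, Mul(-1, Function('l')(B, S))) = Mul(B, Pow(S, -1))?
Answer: Rational(-5876270, 1067) ≈ -5507.3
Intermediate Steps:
Function('l')(B, S) = Add(7, Mul(-1, B, Pow(S, -1))) (Function('l')(B, S) = Add(7, Mul(-1, Mul(B, Pow(S, -1)))) = Add(7, Mul(-1, B, Pow(S, -1))))
O = -101315
Mul(O, Pow(Function('l')(-661, 58), -1)) = Mul(-101315, Pow(Add(7, Mul(-1, -661, Pow(58, -1))), -1)) = Mul(-101315, Pow(Add(7, Mul(-1, -661, Rational(1, 58))), -1)) = Mul(-101315, Pow(Add(7, Rational(661, 58)), -1)) = Mul(-101315, Pow(Rational(1067, 58), -1)) = Mul(-101315, Rational(58, 1067)) = Rational(-5876270, 1067)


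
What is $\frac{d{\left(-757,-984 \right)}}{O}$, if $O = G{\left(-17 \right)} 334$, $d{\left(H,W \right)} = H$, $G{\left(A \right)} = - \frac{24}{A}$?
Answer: $- \frac{12869}{8016} \approx -1.6054$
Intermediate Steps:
$O = \frac{8016}{17}$ ($O = - \frac{24}{-17} \cdot 334 = \left(-24\right) \left(- \frac{1}{17}\right) 334 = \frac{24}{17} \cdot 334 = \frac{8016}{17} \approx 471.53$)
$\frac{d{\left(-757,-984 \right)}}{O} = - \frac{757}{\frac{8016}{17}} = \left(-757\right) \frac{17}{8016} = - \frac{12869}{8016}$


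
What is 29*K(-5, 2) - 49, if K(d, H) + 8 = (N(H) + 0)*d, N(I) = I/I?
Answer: -426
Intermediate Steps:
N(I) = 1
K(d, H) = -8 + d (K(d, H) = -8 + (1 + 0)*d = -8 + 1*d = -8 + d)
29*K(-5, 2) - 49 = 29*(-8 - 5) - 49 = 29*(-13) - 49 = -377 - 49 = -426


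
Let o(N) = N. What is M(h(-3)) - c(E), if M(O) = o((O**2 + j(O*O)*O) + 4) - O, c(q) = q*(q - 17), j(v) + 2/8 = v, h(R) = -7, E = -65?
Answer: -22445/4 ≈ -5611.3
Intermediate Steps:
j(v) = -1/4 + v
c(q) = q*(-17 + q)
M(O) = 4 + O**2 - O + O*(-1/4 + O**2) (M(O) = ((O**2 + (-1/4 + O*O)*O) + 4) - O = ((O**2 + (-1/4 + O**2)*O) + 4) - O = ((O**2 + O*(-1/4 + O**2)) + 4) - O = (4 + O**2 + O*(-1/4 + O**2)) - O = 4 + O**2 - O + O*(-1/4 + O**2))
M(h(-3)) - c(E) = (4 + (-7)**2 + (-7)**3 - 5/4*(-7)) - (-65)*(-17 - 65) = (4 + 49 - 343 + 35/4) - (-65)*(-82) = -1125/4 - 1*5330 = -1125/4 - 5330 = -22445/4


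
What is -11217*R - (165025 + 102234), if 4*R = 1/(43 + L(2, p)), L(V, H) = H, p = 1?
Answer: -47048801/176 ≈ -2.6732e+5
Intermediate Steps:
R = 1/176 (R = 1/(4*(43 + 1)) = (¼)/44 = (¼)*(1/44) = 1/176 ≈ 0.0056818)
-11217*R - (165025 + 102234) = -11217*1/176 - (165025 + 102234) = -11217/176 - 1*267259 = -11217/176 - 267259 = -47048801/176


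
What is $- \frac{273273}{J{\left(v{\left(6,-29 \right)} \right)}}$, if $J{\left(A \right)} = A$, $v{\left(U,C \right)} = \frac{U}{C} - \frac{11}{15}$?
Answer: $\frac{118873755}{409} \approx 2.9065 \cdot 10^{5}$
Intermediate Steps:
$v{\left(U,C \right)} = - \frac{11}{15} + \frac{U}{C}$ ($v{\left(U,C \right)} = \frac{U}{C} - \frac{11}{15} = - \frac{11}{15} + \frac{U}{C}$)
$- \frac{273273}{J{\left(v{\left(6,-29 \right)} \right)}} = - \frac{273273}{- \frac{11}{15} + \frac{6}{-29}} = - \frac{273273}{- \frac{11}{15} + 6 \left(- \frac{1}{29}\right)} = - \frac{273273}{- \frac{11}{15} - \frac{6}{29}} = - \frac{273273}{- \frac{409}{435}} = \left(-273273\right) \left(- \frac{435}{409}\right) = \frac{118873755}{409}$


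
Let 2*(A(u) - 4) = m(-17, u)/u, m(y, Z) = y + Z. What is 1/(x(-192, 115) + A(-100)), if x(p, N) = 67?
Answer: 200/14317 ≈ 0.013969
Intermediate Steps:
m(y, Z) = Z + y
A(u) = 4 + (-17 + u)/(2*u) (A(u) = 4 + ((u - 17)/u)/2 = 4 + ((-17 + u)/u)/2 = 4 + (-17 + u)/(2*u))
1/(x(-192, 115) + A(-100)) = 1/(67 + (½)*(-17 + 9*(-100))/(-100)) = 1/(67 + (½)*(-1/100)*(-17 - 900)) = 1/(67 + (½)*(-1/100)*(-917)) = 1/(67 + 917/200) = 1/(14317/200) = 200/14317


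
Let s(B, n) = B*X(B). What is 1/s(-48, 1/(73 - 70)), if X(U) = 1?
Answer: -1/48 ≈ -0.020833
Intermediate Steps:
s(B, n) = B (s(B, n) = B*1 = B)
1/s(-48, 1/(73 - 70)) = 1/(-48) = -1/48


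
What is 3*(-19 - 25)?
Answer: -132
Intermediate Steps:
3*(-19 - 25) = 3*(-44) = -132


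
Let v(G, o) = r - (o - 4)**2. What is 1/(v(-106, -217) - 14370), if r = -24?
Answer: -1/63235 ≈ -1.5814e-5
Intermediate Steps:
v(G, o) = -24 - (-4 + o)**2 (v(G, o) = -24 - (o - 4)**2 = -24 - (-4 + o)**2)
1/(v(-106, -217) - 14370) = 1/((-24 - (-4 - 217)**2) - 14370) = 1/((-24 - 1*(-221)**2) - 14370) = 1/((-24 - 1*48841) - 14370) = 1/((-24 - 48841) - 14370) = 1/(-48865 - 14370) = 1/(-63235) = -1/63235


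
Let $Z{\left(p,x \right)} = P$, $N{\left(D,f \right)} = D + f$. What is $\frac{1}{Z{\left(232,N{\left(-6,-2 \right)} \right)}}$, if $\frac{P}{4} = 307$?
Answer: $\frac{1}{1228} \approx 0.00081433$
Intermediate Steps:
$P = 1228$ ($P = 4 \cdot 307 = 1228$)
$Z{\left(p,x \right)} = 1228$
$\frac{1}{Z{\left(232,N{\left(-6,-2 \right)} \right)}} = \frac{1}{1228}$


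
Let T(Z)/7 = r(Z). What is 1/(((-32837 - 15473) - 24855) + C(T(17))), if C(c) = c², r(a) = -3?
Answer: -1/72724 ≈ -1.3751e-5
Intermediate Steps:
T(Z) = -21 (T(Z) = 7*(-3) = -21)
1/(((-32837 - 15473) - 24855) + C(T(17))) = 1/(((-32837 - 15473) - 24855) + (-21)²) = 1/((-48310 - 24855) + 441) = 1/(-73165 + 441) = 1/(-72724) = -1/72724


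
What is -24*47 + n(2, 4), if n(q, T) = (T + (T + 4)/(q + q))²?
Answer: -1092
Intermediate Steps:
n(q, T) = (T + (4 + T)/(2*q))² (n(q, T) = (T + (4 + T)/((2*q)))² = (T + (4 + T)*(1/(2*q)))² = (T + (4 + T)/(2*q))²)
-24*47 + n(2, 4) = -24*47 + (¼)*(4 + 4 + 2*4*2)²/2² = -1128 + (¼)*(¼)*(4 + 4 + 16)² = -1128 + (¼)*(¼)*24² = -1128 + (¼)*(¼)*576 = -1128 + 36 = -1092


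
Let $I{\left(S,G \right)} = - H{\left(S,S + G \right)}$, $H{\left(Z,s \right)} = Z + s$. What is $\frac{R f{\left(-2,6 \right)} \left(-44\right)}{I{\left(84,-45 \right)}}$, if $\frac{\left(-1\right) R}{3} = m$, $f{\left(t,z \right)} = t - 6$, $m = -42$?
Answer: $- \frac{14784}{41} \approx -360.59$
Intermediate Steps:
$f{\left(t,z \right)} = -6 + t$ ($f{\left(t,z \right)} = t - 6 = -6 + t$)
$R = 126$ ($R = \left(-3\right) \left(-42\right) = 126$)
$I{\left(S,G \right)} = - G - 2 S$ ($I{\left(S,G \right)} = - (S + \left(S + G\right)) = - (S + \left(G + S\right)) = - (G + 2 S) = - G - 2 S$)
$\frac{R f{\left(-2,6 \right)} \left(-44\right)}{I{\left(84,-45 \right)}} = \frac{126 \left(-6 - 2\right) \left(-44\right)}{\left(-1\right) \left(-45\right) - 168} = \frac{126 \left(-8\right) \left(-44\right)}{45 - 168} = \frac{\left(-1008\right) \left(-44\right)}{-123} = 44352 \left(- \frac{1}{123}\right) = - \frac{14784}{41}$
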